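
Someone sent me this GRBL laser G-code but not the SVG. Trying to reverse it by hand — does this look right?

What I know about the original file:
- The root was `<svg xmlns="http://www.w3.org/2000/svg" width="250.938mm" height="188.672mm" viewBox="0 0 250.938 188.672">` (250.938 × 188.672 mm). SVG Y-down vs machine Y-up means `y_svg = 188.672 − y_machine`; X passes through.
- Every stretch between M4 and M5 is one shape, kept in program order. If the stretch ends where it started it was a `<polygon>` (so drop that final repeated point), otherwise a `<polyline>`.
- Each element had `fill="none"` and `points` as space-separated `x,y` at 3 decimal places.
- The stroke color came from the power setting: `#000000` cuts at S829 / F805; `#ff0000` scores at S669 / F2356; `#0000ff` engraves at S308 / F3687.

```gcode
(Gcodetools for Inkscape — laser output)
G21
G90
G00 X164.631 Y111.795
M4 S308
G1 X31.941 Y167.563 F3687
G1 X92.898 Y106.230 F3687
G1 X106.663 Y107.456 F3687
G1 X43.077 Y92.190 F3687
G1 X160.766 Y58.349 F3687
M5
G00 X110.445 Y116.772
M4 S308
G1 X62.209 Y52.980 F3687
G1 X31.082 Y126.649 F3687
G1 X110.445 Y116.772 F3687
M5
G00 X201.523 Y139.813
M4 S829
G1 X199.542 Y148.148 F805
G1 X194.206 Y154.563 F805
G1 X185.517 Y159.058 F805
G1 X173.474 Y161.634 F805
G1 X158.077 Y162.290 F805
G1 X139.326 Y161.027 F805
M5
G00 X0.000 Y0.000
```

y_svg = 188.672 − y_m.

[1] S308→`#0000ff` (engrave); open run; points: 164.631,76.877 31.941,21.109 92.898,82.442 106.663,81.216 43.077,96.482 160.766,130.323

[2] S308→`#0000ff` (engrave); closed run; points: 110.445,71.900 62.209,135.692 31.082,62.023

[3] S829→`#000000` (cut); open run; points: 201.523,48.859 199.542,40.524 194.206,34.109 185.517,29.614 173.474,27.038 158.077,26.382 139.326,27.645

<svg xmlns="http://www.w3.org/2000/svg" width="250.938mm" height="188.672mm" viewBox="0 0 250.938 188.672">
  <polyline points="164.631,76.877 31.941,21.109 92.898,82.442 106.663,81.216 43.077,96.482 160.766,130.323" fill="none" stroke="#0000ff"/>
  <polygon points="110.445,71.900 62.209,135.692 31.082,62.023" fill="none" stroke="#0000ff"/>
  <polyline points="201.523,48.859 199.542,40.524 194.206,34.109 185.517,29.614 173.474,27.038 158.077,26.382 139.326,27.645" fill="none" stroke="#000000"/>
</svg>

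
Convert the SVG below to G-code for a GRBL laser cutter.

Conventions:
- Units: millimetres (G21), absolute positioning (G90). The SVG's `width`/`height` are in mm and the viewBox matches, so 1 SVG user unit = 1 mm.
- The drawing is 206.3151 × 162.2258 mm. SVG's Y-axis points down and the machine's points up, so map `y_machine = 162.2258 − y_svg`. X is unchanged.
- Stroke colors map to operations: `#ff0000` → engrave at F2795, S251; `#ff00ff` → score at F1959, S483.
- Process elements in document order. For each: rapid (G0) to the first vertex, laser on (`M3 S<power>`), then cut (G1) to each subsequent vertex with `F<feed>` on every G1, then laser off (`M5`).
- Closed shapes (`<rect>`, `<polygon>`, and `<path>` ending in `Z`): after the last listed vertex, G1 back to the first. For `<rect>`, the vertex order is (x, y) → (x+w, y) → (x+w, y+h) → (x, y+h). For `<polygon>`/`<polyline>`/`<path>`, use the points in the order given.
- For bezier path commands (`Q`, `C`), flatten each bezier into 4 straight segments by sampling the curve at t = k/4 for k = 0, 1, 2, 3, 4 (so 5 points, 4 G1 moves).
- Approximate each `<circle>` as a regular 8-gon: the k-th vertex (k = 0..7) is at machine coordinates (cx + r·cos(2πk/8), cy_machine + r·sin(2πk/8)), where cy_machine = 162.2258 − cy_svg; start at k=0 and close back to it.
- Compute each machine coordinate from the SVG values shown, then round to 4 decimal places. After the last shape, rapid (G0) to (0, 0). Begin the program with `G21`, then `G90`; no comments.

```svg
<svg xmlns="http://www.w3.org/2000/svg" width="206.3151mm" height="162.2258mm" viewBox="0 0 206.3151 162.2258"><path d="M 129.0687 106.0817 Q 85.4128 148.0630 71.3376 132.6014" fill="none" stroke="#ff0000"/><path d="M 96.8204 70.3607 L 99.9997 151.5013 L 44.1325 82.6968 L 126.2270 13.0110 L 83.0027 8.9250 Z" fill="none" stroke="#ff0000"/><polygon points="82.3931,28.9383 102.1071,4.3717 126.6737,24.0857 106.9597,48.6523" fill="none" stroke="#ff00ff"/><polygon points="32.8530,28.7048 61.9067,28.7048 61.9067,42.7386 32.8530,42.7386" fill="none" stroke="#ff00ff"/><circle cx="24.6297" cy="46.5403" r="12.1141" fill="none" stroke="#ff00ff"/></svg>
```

G21
G90
G0 X129.0687 Y56.1441
M3 S251
G1 X109.0895 Y38.7436 F2795
G1 X92.8080 Y28.5235 F2795
G1 X80.2240 Y25.4838 F2795
G1 X71.3376 Y29.6244 F2795
M5
G0 X96.8204 Y91.8651
M3 S251
G1 X99.9997 Y10.7245 F2795
G1 X44.1325 Y79.5290 F2795
G1 X126.2270 Y149.2148 F2795
G1 X83.0027 Y153.3008 F2795
G1 X96.8204 Y91.8651 F2795
M5
G0 X82.3931 Y133.2875
M3 S483
G1 X102.1071 Y157.8541 F1959
G1 X126.6737 Y138.1401 F1959
G1 X106.9597 Y113.5735 F1959
G1 X82.3931 Y133.2875 F1959
M5
G0 X32.8530 Y133.5210
M3 S483
G1 X61.9067 Y133.5210 F1959
G1 X61.9067 Y119.4872 F1959
G1 X32.8530 Y119.4872 F1959
G1 X32.8530 Y133.5210 F1959
M5
G0 X36.7438 Y115.6855
M3 S483
G1 X33.1957 Y124.2515 F1959
G1 X24.6297 Y127.7996 F1959
G1 X16.0637 Y124.2515 F1959
G1 X12.5156 Y115.6855 F1959
G1 X16.0637 Y107.1195 F1959
G1 X24.6297 Y103.5714 F1959
G1 X33.1957 Y107.1195 F1959
G1 X36.7438 Y115.6855 F1959
M5
G0 X0.0000 Y0.0000

1 u = 1 mm; y_m = 162.2258 − y.

[1] `<path>` quadratic bezier, #ff0000→engrave S251 F2795: (129.0687,56.1441) → (109.0895,38.7436) → (92.8080,28.5235) → (80.2240,25.4838) → (71.3376,29.6244)

[2] `<path>` closed polygon, #ff0000→engrave S251 F2795: (96.8204,91.8651) → (99.9997,10.7245) → (44.1325,79.5290) → (126.2270,149.2148) → (83.0027,153.3008) → (96.8204,91.8651) (closed)

[3] `<polygon>` regular polygon, #ff00ff→score S483 F1959: (82.3931,133.2875) → (102.1071,157.8541) → (126.6737,138.1401) → (106.9597,113.5735) → (82.3931,133.2875) (closed)

[4] `<polygon>` rectangle, #ff00ff→score S483 F1959: (32.8530,133.5210) → (61.9067,133.5210) → (61.9067,119.4872) → (32.8530,119.4872) → (32.8530,133.5210) (closed)

[5] `<circle>` circle, #ff00ff→score S483 F1959: (36.7438,115.6855) → (33.1957,124.2515) → (24.6297,127.7996) → (16.0637,124.2515) → (12.5156,115.6855) → (16.0637,107.1195) → (24.6297,103.5714) → (33.1957,107.1195) → (36.7438,115.6855) (closed)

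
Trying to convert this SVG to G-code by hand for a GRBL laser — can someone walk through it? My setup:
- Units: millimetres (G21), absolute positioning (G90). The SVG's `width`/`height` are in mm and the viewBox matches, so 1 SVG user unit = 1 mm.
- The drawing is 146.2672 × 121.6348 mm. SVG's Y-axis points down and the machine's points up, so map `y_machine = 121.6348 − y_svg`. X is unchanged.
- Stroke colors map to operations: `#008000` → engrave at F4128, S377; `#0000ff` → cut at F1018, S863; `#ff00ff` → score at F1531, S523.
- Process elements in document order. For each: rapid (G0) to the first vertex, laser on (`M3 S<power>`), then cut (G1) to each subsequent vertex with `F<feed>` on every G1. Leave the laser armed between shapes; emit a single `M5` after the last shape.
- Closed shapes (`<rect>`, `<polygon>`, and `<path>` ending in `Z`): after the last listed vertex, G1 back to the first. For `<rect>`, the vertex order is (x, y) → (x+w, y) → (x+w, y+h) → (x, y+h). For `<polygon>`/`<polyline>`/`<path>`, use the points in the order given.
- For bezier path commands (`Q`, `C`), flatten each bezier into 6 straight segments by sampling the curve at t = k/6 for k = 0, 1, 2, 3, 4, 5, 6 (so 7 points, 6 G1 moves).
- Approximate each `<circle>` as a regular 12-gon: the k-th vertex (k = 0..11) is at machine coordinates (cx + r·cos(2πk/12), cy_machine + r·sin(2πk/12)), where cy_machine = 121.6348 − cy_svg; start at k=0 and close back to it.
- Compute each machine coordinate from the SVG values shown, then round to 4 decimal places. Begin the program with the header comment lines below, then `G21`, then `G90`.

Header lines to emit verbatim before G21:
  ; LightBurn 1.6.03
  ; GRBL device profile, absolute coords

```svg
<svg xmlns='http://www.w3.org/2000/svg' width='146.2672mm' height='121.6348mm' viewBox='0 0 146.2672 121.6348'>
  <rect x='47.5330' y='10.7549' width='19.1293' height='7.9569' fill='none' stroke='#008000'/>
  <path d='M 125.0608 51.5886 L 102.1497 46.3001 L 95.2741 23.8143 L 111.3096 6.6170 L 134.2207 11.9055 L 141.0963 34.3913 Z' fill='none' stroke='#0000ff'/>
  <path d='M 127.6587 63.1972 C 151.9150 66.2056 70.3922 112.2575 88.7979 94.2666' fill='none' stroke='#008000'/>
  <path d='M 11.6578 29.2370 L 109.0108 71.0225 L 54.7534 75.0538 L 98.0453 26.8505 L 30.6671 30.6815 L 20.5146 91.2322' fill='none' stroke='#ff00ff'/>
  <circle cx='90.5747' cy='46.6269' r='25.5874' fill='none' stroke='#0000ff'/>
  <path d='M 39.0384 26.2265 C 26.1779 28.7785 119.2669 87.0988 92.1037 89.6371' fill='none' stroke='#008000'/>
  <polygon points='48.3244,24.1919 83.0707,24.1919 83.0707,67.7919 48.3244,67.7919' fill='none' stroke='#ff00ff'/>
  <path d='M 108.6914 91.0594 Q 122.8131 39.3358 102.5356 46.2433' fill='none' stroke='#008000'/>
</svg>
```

; LightBurn 1.6.03
; GRBL device profile, absolute coords
G21
G90
G0 X47.5330 Y110.8799
M3 S377
G1 X66.6623 Y110.8799 F4128
G1 X66.6623 Y102.9230 F4128
G1 X47.5330 Y102.9230 F4128
G1 X47.5330 Y110.8799 F4128
G0 X125.0608 Y70.0462
M3 S863
G1 X102.1497 Y75.3347 F1018
G1 X95.2741 Y97.8205 F1018
G1 X111.3096 Y115.0178 F1018
G1 X134.2207 Y109.7293 F1018
G1 X141.0963 Y87.2435 F1018
G1 X125.0608 Y70.0462 F1018
G0 X127.6587 Y58.4376
M3 S377
G1 X131.9243 Y53.8422 F4128
G1 X124.2741 Y45.0475 F4128
G1 X110.4223 Y35.0282 F4128
G1 X96.0829 Y26.7587 F4128
G1 X86.9701 Y23.2139 F4128
G1 X88.7979 Y27.3682 F4128
G0 X11.6578 Y92.3978
M3 S523
G1 X109.0108 Y50.6123 F1531
G1 X54.7534 Y46.5810 F1531
G1 X98.0453 Y94.7843 F1531
G1 X30.6671 Y90.9533 F1531
G1 X20.5146 Y30.4026 F1531
G0 X116.1621 Y75.0079
M3 S863
G1 X112.7340 Y87.8016 F1018
G1 X103.3684 Y97.1672 F1018
G1 X90.5747 Y100.5953 F1018
G1 X77.7810 Y97.1672 F1018
G1 X68.4154 Y87.8016 F1018
G1 X64.9873 Y75.0079 F1018
G1 X68.4154 Y62.2142 F1018
G1 X77.7810 Y52.8486 F1018
G1 X90.5747 Y49.4205 F1018
G1 X103.3684 Y52.8486 F1018
G1 X112.7340 Y62.2142 F1018
G1 X116.1621 Y75.0079 F1018
G0 X39.0384 Y95.4083
M3 S377
G1 X40.3900 Y90.0014 F4128
G1 X53.1166 Y78.3984 F4128
G1 X70.9346 Y63.6979 F4128
G1 X87.5607 Y48.9985 F4128
G1 X96.7115 Y37.3989 F4128
G1 X92.1037 Y31.9977 F4128
G0 X48.3244 Y97.4429
M3 S523
G1 X83.0707 Y97.4429 F1531
G1 X83.0707 Y53.8429 F1531
G1 X48.3244 Y53.8429 F1531
G1 X48.3244 Y97.4429 F1531
G0 X108.6914 Y30.5754
M3 S377
G1 X112.4431 Y46.1880 F4128
G1 X114.2837 Y58.5432 F4128
G1 X114.2133 Y67.6412 F4128
G1 X112.2318 Y73.4819 F4128
G1 X108.3392 Y76.0654 F4128
G1 X102.5356 Y75.3915 F4128
M5

1 u = 1 mm; y_m = 121.6348 − y.

[1] `<rect>` rectangle, #008000→engrave S377 F4128: (47.5330,110.8799) → (66.6623,110.8799) → (66.6623,102.9230) → (47.5330,102.9230) → (47.5330,110.8799) (closed)

[2] `<path>` regular polygon, #0000ff→cut S863 F1018: (125.0608,70.0462) → (102.1497,75.3347) → (95.2741,97.8205) → (111.3096,115.0178) → (134.2207,109.7293) → (141.0963,87.2435) → (125.0608,70.0462) (closed)

[3] `<path>` cubic bezier, #008000→engrave S377 F4128: (127.6587,58.4376) → (131.9243,53.8422) → (124.2741,45.0475) → (110.4223,35.0282) → (96.0829,26.7587) → (86.9701,23.2139) → (88.7979,27.3682)

[4] `<path>` open polyline, #ff00ff→score S523 F1531: (11.6578,92.3978) → (109.0108,50.6123) → (54.7534,46.5810) → (98.0453,94.7843) → (30.6671,90.9533) → (20.5146,30.4026)

[5] `<circle>` circle, #0000ff→cut S863 F1018: (116.1621,75.0079) → (112.7340,87.8016) → (103.3684,97.1672) → (90.5747,100.5953) → (77.7810,97.1672) → (68.4154,87.8016) → (64.9873,75.0079) → (68.4154,62.2142) → (77.7810,52.8486) → (90.5747,49.4205) → (103.3684,52.8486) → (112.7340,62.2142) → (116.1621,75.0079) (closed)

[6] `<path>` cubic bezier, #008000→engrave S377 F4128: (39.0384,95.4083) → (40.3900,90.0014) → (53.1166,78.3984) → (70.9346,63.6979) → (87.5607,48.9985) → (96.7115,37.3989) → (92.1037,31.9977)

[7] `<polygon>` rectangle, #ff00ff→score S523 F1531: (48.3244,97.4429) → (83.0707,97.4429) → (83.0707,53.8429) → (48.3244,53.8429) → (48.3244,97.4429) (closed)

[8] `<path>` quadratic bezier, #008000→engrave S377 F4128: (108.6914,30.5754) → (112.4431,46.1880) → (114.2837,58.5432) → (114.2133,67.6412) → (112.2318,73.4819) → (108.3392,76.0654) → (102.5356,75.3915)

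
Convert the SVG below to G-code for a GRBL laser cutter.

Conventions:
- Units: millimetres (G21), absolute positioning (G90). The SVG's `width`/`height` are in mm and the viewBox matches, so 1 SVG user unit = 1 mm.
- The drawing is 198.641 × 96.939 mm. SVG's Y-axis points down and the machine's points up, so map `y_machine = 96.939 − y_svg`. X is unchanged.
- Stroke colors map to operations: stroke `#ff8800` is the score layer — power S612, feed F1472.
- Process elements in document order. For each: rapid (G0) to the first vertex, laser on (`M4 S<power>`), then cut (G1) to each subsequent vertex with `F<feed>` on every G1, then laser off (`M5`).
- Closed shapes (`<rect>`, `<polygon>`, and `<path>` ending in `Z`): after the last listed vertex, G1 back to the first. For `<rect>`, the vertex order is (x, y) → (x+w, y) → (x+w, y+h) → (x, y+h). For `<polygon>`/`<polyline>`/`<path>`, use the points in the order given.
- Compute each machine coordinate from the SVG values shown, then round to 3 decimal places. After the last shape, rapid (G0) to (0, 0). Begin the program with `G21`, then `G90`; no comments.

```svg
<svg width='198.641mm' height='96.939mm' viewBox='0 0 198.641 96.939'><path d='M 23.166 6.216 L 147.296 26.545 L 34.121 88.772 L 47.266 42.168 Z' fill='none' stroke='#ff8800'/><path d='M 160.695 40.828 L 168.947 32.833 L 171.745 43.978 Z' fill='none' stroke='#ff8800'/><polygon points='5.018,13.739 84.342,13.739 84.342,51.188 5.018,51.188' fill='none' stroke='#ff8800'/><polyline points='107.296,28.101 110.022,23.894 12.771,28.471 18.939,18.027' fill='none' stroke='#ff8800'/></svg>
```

G21
G90
G0 X23.166 Y90.723
M4 S612
G1 X147.296 Y70.394 F1472
G1 X34.121 Y8.167 F1472
G1 X47.266 Y54.771 F1472
G1 X23.166 Y90.723 F1472
M5
G0 X160.695 Y56.111
M4 S612
G1 X168.947 Y64.106 F1472
G1 X171.745 Y52.961 F1472
G1 X160.695 Y56.111 F1472
M5
G0 X5.018 Y83.200
M4 S612
G1 X84.342 Y83.200 F1472
G1 X84.342 Y45.751 F1472
G1 X5.018 Y45.751 F1472
G1 X5.018 Y83.200 F1472
M5
G0 X107.296 Y68.838
M4 S612
G1 X110.022 Y73.045 F1472
G1 X12.771 Y68.468 F1472
G1 X18.939 Y78.912 F1472
M5
G0 X0.000 Y0.000

1 u = 1 mm; y_m = 96.939 − y.

[1] `<path>` closed polygon, #ff8800→score S612 F1472: (23.166,90.723) → (147.296,70.394) → (34.121,8.167) → (47.266,54.771) → (23.166,90.723) (closed)

[2] `<path>` regular polygon, #ff8800→score S612 F1472: (160.695,56.111) → (168.947,64.106) → (171.745,52.961) → (160.695,56.111) (closed)

[3] `<polygon>` rectangle, #ff8800→score S612 F1472: (5.018,83.200) → (84.342,83.200) → (84.342,45.751) → (5.018,45.751) → (5.018,83.200) (closed)

[4] `<polyline>` open polyline, #ff8800→score S612 F1472: (107.296,68.838) → (110.022,73.045) → (12.771,68.468) → (18.939,78.912)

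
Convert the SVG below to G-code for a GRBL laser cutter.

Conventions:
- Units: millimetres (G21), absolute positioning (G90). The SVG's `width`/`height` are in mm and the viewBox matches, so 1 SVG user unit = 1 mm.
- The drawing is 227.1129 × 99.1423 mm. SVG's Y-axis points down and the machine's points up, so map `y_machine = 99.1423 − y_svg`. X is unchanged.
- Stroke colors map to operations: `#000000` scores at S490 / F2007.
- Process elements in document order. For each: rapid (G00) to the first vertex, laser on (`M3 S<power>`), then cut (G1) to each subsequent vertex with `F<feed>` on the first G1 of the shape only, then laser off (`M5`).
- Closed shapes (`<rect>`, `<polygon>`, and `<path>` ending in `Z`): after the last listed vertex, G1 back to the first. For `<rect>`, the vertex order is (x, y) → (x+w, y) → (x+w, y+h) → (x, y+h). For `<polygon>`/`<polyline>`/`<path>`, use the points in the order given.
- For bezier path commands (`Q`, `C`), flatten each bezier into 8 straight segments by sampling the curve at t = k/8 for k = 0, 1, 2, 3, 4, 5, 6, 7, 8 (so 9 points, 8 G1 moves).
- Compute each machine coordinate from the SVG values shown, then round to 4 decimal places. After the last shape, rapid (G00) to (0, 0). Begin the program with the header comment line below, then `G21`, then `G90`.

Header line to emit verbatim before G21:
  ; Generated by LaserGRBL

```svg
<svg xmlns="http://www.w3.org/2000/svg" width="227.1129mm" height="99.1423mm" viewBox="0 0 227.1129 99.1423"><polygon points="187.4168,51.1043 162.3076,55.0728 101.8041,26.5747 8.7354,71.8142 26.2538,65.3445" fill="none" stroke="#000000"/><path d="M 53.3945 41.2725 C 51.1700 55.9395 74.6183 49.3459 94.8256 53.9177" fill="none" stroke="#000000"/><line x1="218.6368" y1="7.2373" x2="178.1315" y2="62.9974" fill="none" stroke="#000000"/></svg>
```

; Generated by LaserGRBL
G21
G90
G00 X187.4168 Y48.0380
M3 S490
G1 X162.3076 Y44.0695 F2007
G1 X101.8041 Y72.5676
G1 X8.7354 Y27.3281
G1 X26.2538 Y33.7978
G1 X187.4168 Y48.0380
M5
G00 X53.3945 Y57.8698
M3 S490
G1 X53.7073 Y53.3029 F2007
G1 X56.0880 Y50.3493
G1 X60.1979 Y48.6288
G1 X65.6981 Y47.7615
G1 X72.2498 Y47.3674
G1 X79.5142 Y47.0666
G1 X87.1524 Y46.4790
G1 X94.8256 Y45.2246
M5
G00 X218.6368 Y91.9050
M3 S490
G1 X178.1315 Y36.1449 F2007
M5
G00 X0.0000 Y0.0000

1 u = 1 mm; y_m = 99.1423 − y.

[1] `<polygon>` closed polygon, #000000→score S490 F2007: (187.4168,48.0380) → (162.3076,44.0695) → (101.8041,72.5676) → (8.7354,27.3281) → (26.2538,33.7978) → (187.4168,48.0380) (closed)

[2] `<path>` cubic bezier, #000000→score S490 F2007: (53.3945,57.8698) → (53.7073,53.3029) → (56.0880,50.3493) → (60.1979,48.6288) → (65.6981,47.7615) → (72.2498,47.3674) → (79.5142,47.0666) → (87.1524,46.4790) → (94.8256,45.2246)

[3] `<line>` line segment, #000000→score S490 F2007: (218.6368,91.9050) → (178.1315,36.1449)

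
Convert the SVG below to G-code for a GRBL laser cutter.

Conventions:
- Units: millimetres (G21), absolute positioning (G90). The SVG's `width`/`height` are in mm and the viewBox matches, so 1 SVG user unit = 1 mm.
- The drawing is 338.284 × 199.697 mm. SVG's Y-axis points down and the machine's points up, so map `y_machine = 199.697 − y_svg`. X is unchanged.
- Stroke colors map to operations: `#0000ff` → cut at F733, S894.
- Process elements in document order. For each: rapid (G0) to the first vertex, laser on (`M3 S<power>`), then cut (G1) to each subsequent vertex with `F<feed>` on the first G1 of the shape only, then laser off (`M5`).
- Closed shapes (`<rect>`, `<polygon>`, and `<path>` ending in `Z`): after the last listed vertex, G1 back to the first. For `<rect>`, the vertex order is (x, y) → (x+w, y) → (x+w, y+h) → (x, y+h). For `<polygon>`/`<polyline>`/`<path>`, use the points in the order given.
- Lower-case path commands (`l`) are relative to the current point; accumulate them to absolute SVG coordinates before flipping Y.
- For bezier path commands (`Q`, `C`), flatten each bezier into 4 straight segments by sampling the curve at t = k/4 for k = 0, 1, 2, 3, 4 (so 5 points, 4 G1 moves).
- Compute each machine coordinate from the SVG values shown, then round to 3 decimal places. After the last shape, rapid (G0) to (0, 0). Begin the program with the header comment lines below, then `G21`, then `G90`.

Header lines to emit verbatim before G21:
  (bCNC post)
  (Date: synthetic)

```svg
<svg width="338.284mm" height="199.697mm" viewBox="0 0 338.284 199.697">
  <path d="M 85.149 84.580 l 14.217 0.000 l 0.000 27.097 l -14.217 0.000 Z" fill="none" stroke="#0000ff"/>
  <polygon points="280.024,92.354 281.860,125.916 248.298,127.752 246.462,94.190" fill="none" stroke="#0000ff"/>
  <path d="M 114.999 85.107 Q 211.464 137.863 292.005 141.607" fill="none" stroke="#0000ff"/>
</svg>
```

(bCNC post)
(Date: synthetic)
G21
G90
G0 X85.149 Y115.117
M3 S894
G1 X99.366 Y115.117 F733
G1 X99.366 Y88.020
G1 X85.149 Y88.020
G1 X85.149 Y115.117
M5
G0 X280.024 Y107.343
M3 S894
G1 X281.860 Y73.781 F733
G1 X248.298 Y71.945
G1 X246.462 Y105.507
G1 X280.024 Y107.343
M5
G0 X114.999 Y114.590
M3 S894
G1 X162.236 Y91.275 F733
G1 X207.483 Y74.087
G1 X250.739 Y63.025
G1 X292.005 Y58.090
M5
G0 X0.000 Y0.000

1 u = 1 mm; y_m = 199.697 − y.

[1] `<path>` rectangle, #0000ff→cut S894 F733: (85.149,115.117) → (99.366,115.117) → (99.366,88.020) → (85.149,88.020) → (85.149,115.117) (closed)

[2] `<polygon>` regular polygon, #0000ff→cut S894 F733: (280.024,107.343) → (281.860,73.781) → (248.298,71.945) → (246.462,105.507) → (280.024,107.343) (closed)

[3] `<path>` quadratic bezier, #0000ff→cut S894 F733: (114.999,114.590) → (162.236,91.275) → (207.483,74.087) → (250.739,63.025) → (292.005,58.090)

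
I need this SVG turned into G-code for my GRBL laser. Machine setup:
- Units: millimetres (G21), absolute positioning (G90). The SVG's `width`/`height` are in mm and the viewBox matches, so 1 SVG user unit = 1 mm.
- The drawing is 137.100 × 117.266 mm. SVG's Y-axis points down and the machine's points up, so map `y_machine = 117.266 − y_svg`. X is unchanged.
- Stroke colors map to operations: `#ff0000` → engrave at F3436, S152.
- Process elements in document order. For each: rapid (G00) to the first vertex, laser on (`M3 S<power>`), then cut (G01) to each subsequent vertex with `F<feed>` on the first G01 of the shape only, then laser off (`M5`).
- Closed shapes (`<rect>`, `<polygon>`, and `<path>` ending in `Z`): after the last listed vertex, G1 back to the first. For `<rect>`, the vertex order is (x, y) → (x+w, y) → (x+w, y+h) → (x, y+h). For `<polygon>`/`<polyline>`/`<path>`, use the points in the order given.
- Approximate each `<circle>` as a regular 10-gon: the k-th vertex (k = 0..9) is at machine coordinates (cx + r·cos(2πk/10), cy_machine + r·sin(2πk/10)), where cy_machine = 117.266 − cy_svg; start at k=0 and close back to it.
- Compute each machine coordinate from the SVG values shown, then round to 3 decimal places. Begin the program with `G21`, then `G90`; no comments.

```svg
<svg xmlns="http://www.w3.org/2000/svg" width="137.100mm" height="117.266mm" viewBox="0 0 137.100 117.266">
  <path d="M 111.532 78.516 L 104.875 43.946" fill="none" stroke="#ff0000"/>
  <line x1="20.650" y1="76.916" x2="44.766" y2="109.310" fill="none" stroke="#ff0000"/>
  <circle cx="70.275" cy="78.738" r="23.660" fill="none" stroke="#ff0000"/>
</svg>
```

Since the viewBox matches the mm dimensions, user units are millimetres directly. The only transform is the Y-flip y_m = 117.266 − y_svg.

Shape 1 is a line segment drawn with `<path>`. Its stroke #ff0000 means engrave at S152, F3436. After flipping Y the toolpath is (111.532,38.750) → (104.875,73.320).

Shape 2 is a line segment drawn with `<line>`. Its stroke #ff0000 means engrave at S152, F3436. After flipping Y the toolpath is (20.650,40.350) → (44.766,7.956).

Shape 3 is a circle drawn with `<circle>`. Its stroke #ff0000 means engrave at S152, F3436. After flipping Y the toolpath is (93.935,38.528) → (89.416,52.435) → (77.586,61.030) → (62.964,61.030) → (51.134,52.435) → (46.615,38.528) → (51.134,24.621) → (62.964,16.026) → (77.586,16.026) → (89.416,24.621) → (93.935,38.528), returning to the start.

G21
G90
G00 X111.532 Y38.750
M3 S152
G01 X104.875 Y73.320 F3436
M5
G00 X20.650 Y40.350
M3 S152
G01 X44.766 Y7.956 F3436
M5
G00 X93.935 Y38.528
M3 S152
G01 X89.416 Y52.435 F3436
G01 X77.586 Y61.030
G01 X62.964 Y61.030
G01 X51.134 Y52.435
G01 X46.615 Y38.528
G01 X51.134 Y24.621
G01 X62.964 Y16.026
G01 X77.586 Y16.026
G01 X89.416 Y24.621
G01 X93.935 Y38.528
M5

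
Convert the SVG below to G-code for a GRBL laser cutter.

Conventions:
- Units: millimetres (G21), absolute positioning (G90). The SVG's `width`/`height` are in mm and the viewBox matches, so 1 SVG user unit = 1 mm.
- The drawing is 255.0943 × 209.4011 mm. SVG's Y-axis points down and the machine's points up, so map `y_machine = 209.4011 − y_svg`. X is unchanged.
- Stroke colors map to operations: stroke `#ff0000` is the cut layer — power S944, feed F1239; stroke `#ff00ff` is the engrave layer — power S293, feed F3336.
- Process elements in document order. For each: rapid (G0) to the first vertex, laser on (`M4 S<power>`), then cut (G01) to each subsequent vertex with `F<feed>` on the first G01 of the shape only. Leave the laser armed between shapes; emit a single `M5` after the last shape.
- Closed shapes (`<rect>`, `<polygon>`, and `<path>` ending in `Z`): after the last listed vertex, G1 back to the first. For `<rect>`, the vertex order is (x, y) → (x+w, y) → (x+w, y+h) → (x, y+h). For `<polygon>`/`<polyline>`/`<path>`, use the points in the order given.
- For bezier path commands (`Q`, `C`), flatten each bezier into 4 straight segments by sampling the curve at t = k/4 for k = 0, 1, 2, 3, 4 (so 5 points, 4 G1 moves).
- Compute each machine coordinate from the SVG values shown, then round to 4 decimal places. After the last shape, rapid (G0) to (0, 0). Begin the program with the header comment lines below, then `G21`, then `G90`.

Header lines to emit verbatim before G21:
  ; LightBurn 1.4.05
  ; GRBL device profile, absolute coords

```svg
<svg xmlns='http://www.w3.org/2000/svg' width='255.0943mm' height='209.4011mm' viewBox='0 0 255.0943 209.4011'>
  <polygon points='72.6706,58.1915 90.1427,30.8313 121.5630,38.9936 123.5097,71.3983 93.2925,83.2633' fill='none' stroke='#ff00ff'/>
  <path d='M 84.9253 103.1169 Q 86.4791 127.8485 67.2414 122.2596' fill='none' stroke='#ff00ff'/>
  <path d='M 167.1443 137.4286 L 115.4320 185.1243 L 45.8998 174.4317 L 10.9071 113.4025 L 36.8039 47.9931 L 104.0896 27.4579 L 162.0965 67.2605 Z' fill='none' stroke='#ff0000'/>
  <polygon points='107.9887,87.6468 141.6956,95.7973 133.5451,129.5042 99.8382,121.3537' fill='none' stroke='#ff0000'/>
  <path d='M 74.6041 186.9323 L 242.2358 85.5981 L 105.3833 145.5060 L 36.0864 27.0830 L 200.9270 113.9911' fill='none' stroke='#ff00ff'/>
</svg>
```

1 u = 1 mm; y_m = 209.4011 − y.

[1] `<polygon>` regular polygon, #ff00ff→engrave S293 F3336: (72.6706,151.2096) → (90.1427,178.5698) → (121.5630,170.4075) → (123.5097,138.0028) → (93.2925,126.1378) → (72.6706,151.2096) (closed)

[2] `<path>` quadratic bezier, #ff00ff→engrave S293 F3336: (84.9253,106.2842) → (84.4027,95.8134) → (81.2812,89.1327) → (75.5608,86.2421) → (67.2414,87.1415)

[3] `<path>` regular polygon, #ff0000→cut S944 F1239: (167.1443,71.9725) → (115.4320,24.2768) → (45.8998,34.9694) → (10.9071,95.9986) → (36.8039,161.4080) → (104.0896,181.9432) → (162.0965,142.1406) → (167.1443,71.9725) (closed)

[4] `<polygon>` regular polygon, #ff0000→cut S944 F1239: (107.9887,121.7543) → (141.6956,113.6038) → (133.5451,79.8969) → (99.8382,88.0474) → (107.9887,121.7543) (closed)

[5] `<path>` open polyline, #ff00ff→engrave S293 F3336: (74.6041,22.4688) → (242.2358,123.8030) → (105.3833,63.8951) → (36.0864,182.3181) → (200.9270,95.4100)

; LightBurn 1.4.05
; GRBL device profile, absolute coords
G21
G90
G0 X72.6706 Y151.2096
M4 S293
G01 X90.1427 Y178.5698 F3336
G01 X121.5630 Y170.4075
G01 X123.5097 Y138.0028
G01 X93.2925 Y126.1378
G01 X72.6706 Y151.2096
G0 X84.9253 Y106.2842
M4 S293
G01 X84.4027 Y95.8134 F3336
G01 X81.2812 Y89.1327
G01 X75.5608 Y86.2421
G01 X67.2414 Y87.1415
G0 X167.1443 Y71.9725
M4 S944
G01 X115.4320 Y24.2768 F1239
G01 X45.8998 Y34.9694
G01 X10.9071 Y95.9986
G01 X36.8039 Y161.4080
G01 X104.0896 Y181.9432
G01 X162.0965 Y142.1406
G01 X167.1443 Y71.9725
G0 X107.9887 Y121.7543
M4 S944
G01 X141.6956 Y113.6038 F1239
G01 X133.5451 Y79.8969
G01 X99.8382 Y88.0474
G01 X107.9887 Y121.7543
G0 X74.6041 Y22.4688
M4 S293
G01 X242.2358 Y123.8030 F3336
G01 X105.3833 Y63.8951
G01 X36.0864 Y182.3181
G01 X200.9270 Y95.4100
M5
G0 X0.0000 Y0.0000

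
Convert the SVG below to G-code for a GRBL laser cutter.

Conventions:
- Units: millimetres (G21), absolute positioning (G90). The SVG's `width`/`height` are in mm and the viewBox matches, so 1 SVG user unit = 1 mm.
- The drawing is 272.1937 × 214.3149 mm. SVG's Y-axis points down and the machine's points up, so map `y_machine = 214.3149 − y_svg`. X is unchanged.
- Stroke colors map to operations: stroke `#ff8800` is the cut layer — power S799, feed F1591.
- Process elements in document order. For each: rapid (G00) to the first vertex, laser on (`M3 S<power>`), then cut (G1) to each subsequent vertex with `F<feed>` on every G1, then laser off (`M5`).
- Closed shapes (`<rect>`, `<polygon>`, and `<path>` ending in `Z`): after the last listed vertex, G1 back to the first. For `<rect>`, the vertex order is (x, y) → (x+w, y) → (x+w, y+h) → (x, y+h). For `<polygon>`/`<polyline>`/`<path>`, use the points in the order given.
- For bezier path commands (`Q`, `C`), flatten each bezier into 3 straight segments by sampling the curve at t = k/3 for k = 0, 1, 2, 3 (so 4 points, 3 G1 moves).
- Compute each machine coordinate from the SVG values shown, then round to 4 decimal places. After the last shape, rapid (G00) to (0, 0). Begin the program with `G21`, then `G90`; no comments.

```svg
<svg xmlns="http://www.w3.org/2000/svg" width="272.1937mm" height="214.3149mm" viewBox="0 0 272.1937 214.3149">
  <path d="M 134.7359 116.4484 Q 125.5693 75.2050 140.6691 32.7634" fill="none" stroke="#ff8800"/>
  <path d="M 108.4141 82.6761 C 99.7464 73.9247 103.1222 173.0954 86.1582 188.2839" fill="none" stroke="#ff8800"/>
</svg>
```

G21
G90
G00 X134.7359 Y97.8665
M3 S799
G1 X131.3211 Y125.4952 F1591
G1 X133.2988 Y153.3902 F1591
G1 X140.6691 Y181.5515 F1591
M5
G00 X108.4141 Y131.6388
M3 S799
G1 X102.5615 Y111.5237 F1591
G1 X97.5416 Y62.1060 F1591
G1 X86.1582 Y26.0310 F1591
M5
G00 X0.0000 Y0.0000

viewBox `0 0 272.1937 214.3149` with mm width/height → 1 unit = 1 mm. Flip: y_m = 214.3149 − y_svg.

**Shape 1** — `<path>` quadratic bezier, stroke `#ff8800` → cut (S799, F1591). Control points (SVG): P0=(134.7359,116.4484), P1=(125.5693,75.2050), P2=(140.6691,32.7634); sampled at t=k/3. Machine vertices: (134.7359,97.8665) → (131.3211,125.4952) → (133.2988,153.3902) → (140.6691,181.5515). Open path.

**Shape 2** — `<path>` cubic bezier, stroke `#ff8800` → cut (S799, F1591). Control points (SVG): P0=(108.4141,82.6761), P1=(99.7464,73.9247), P2=(103.1222,173.0954), P3=(86.1582,188.2839); sampled at t=k/3. Machine vertices: (108.4141,131.6388) → (102.5615,111.5237) → (97.5416,62.1060) → (86.1582,26.0310). Open path.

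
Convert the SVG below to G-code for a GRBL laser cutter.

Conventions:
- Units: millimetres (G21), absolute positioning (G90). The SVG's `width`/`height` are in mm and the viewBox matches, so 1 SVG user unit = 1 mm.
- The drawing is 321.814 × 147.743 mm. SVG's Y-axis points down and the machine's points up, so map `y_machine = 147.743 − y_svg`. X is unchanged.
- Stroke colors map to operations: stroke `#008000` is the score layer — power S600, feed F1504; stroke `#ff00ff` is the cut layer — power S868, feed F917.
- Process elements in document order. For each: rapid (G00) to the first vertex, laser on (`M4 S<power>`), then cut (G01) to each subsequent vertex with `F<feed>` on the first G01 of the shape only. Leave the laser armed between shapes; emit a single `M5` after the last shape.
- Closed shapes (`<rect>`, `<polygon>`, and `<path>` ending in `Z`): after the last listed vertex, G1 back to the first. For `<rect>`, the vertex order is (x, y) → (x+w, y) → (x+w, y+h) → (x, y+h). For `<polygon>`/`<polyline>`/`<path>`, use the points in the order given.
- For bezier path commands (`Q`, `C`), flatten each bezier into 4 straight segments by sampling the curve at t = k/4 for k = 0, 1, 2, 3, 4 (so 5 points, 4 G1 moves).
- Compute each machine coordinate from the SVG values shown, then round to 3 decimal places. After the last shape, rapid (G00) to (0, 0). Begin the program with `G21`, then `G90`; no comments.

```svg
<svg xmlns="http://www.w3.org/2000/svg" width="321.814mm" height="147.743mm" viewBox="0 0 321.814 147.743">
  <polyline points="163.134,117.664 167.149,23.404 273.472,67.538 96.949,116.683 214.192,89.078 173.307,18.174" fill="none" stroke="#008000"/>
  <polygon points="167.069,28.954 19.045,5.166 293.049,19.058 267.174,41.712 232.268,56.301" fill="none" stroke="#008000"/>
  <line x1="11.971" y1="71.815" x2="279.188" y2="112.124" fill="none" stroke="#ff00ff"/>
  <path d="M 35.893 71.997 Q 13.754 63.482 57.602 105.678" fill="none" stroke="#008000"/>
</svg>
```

G21
G90
G00 X163.134 Y30.079
M4 S600
G01 X167.149 Y124.339 F1504
G01 X273.472 Y80.205
G01 X96.949 Y31.060
G01 X214.192 Y58.665
G01 X173.307 Y129.569
G00 X167.069 Y118.789
M4 S600
G01 X19.045 Y142.577 F1504
G01 X293.049 Y128.685
G01 X267.174 Y106.031
G01 X232.268 Y91.442
G01 X167.069 Y118.789
G00 X11.971 Y75.928
M4 S868
G01 X279.188 Y35.619 F917
G00 X35.893 Y75.746
M4 S600
G01 X28.948 Y76.834 F1504
G01 X30.251 Y71.583
G01 X39.802 Y59.994
G01 X57.602 Y42.065
M5
G00 X0.000 Y0.000

viewBox `0 0 321.814 147.743` with mm width/height → 1 unit = 1 mm. Flip: y_m = 147.743 − y_svg.

**Shape 1** — `<polyline>` open polyline, stroke `#008000` → score (S600, F1504). Machine vertices: (163.134,30.079) → (167.149,124.339) → (273.472,80.205) → (96.949,31.060) → (214.192,58.665) → (173.307,129.569). Open path.

**Shape 2** — `<polygon>` closed polygon, stroke `#008000` → score (S600, F1504). Machine vertices: (167.069,118.789) → (19.045,142.577) → (293.049,128.685) → (267.174,106.031) → (232.268,91.442) → (167.069,118.789). Closed: final G1 returns to the first vertex.

**Shape 3** — `<line>` line segment, stroke `#ff00ff` → cut (S868, F917). Machine vertices: (11.971,75.928) → (279.188,35.619). Open path.

**Shape 4** — `<path>` quadratic bezier, stroke `#008000` → score (S600, F1504). Control points (SVG): P0=(35.893,71.997), P1=(13.754,63.482), P2=(57.602,105.678); sampled at t=k/4. Machine vertices: (35.893,75.746) → (28.948,76.834) → (30.251,71.583) → (39.802,59.994) → (57.602,42.065). Open path.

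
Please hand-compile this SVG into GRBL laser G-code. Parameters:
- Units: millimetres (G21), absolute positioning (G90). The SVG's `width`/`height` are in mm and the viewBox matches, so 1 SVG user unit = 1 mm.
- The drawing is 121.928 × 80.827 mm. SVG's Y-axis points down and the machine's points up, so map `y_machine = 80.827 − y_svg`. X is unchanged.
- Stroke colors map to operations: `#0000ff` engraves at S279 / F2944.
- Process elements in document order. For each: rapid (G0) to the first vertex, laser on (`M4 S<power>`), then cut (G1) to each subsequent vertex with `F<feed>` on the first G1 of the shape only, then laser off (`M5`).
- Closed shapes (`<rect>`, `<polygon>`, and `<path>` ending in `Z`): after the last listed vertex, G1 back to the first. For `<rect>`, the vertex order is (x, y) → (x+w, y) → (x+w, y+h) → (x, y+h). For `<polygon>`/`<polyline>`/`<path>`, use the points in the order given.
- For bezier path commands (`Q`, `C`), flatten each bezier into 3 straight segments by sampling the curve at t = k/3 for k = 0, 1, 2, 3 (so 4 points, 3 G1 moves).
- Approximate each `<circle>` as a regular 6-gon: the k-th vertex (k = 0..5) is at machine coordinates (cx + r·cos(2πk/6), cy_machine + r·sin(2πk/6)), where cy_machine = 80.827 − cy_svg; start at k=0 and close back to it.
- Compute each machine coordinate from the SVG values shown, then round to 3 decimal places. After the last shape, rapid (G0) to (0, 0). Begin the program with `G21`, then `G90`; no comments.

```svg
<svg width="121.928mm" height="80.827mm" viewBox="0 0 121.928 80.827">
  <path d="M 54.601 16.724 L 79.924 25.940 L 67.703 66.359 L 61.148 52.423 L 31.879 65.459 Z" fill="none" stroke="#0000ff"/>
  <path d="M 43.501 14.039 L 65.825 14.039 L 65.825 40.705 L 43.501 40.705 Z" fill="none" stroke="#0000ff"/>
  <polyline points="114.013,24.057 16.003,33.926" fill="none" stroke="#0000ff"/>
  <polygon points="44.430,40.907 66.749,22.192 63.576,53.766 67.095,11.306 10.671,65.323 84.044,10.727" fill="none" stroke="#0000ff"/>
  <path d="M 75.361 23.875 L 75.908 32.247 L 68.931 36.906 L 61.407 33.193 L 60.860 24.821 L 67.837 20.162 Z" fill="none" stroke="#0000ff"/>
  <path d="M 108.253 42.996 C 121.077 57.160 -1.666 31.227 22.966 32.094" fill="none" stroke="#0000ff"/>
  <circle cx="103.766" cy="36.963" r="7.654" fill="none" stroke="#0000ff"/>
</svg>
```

viewBox `0 0 121.928 80.827` with mm width/height → 1 unit = 1 mm. Flip: y_m = 80.827 − y_svg.

**Shape 1** — `<path>` closed polygon, stroke `#0000ff` → engrave (S279, F2944). Machine vertices: (54.601,64.103) → (79.924,54.887) → (67.703,14.468) → (61.148,28.404) → (31.879,15.368) → (54.601,64.103). Closed: final G1 returns to the first vertex.

**Shape 2** — `<path>` rectangle, stroke `#0000ff` → engrave (S279, F2944). Machine vertices: (43.501,66.788) → (65.825,66.788) → (65.825,40.122) → (43.501,40.122) → (43.501,66.788). Closed: final G1 returns to the first vertex.

**Shape 3** — `<polyline>` line segment, stroke `#0000ff` → engrave (S279, F2944). Machine vertices: (114.013,56.770) → (16.003,46.901). Open path.

**Shape 4** — `<polygon>` closed polygon, stroke `#0000ff` → engrave (S279, F2944). Machine vertices: (44.430,39.920) → (66.749,58.635) → (63.576,27.061) → (67.095,69.521) → (10.671,15.504) → (84.044,70.100) → (44.430,39.920). Closed: final G1 returns to the first vertex.

**Shape 5** — `<path>` regular polygon, stroke `#0000ff` → engrave (S279, F2944). Machine vertices: (75.361,56.952) → (75.908,48.580) → (68.931,43.921) → (61.407,47.634) → (60.860,56.006) → (67.837,60.665) → (75.361,56.952). Closed: final G1 returns to the first vertex.

**Shape 6** — `<path>` cubic bezier, stroke `#0000ff` → engrave (S279, F2944). Control points (SVG): P0=(108.253,42.996), P1=(121.077,57.160), P2=(-1.666,31.227), P3=(22.966,32.094); sampled at t=k/3. Machine vertices: (108.253,37.831) → (86.367,34.555) → (36.980,43.144) → (22.966,48.733). Open path.

**Shape 7** — `<circle>` circle, stroke `#0000ff` → engrave (S279, F2944). Machine vertices: (111.420,43.864) → (107.593,50.493) → (99.939,50.493) → (96.112,43.864) → (99.939,37.235) → (107.593,37.235) → (111.420,43.864). Closed: final G1 returns to the first vertex.

G21
G90
G0 X54.601 Y64.103
M4 S279
G1 X79.924 Y54.887 F2944
G1 X67.703 Y14.468
G1 X61.148 Y28.404
G1 X31.879 Y15.368
G1 X54.601 Y64.103
M5
G0 X43.501 Y66.788
M4 S279
G1 X65.825 Y66.788 F2944
G1 X65.825 Y40.122
G1 X43.501 Y40.122
G1 X43.501 Y66.788
M5
G0 X114.013 Y56.770
M4 S279
G1 X16.003 Y46.901 F2944
M5
G0 X44.430 Y39.920
M4 S279
G1 X66.749 Y58.635 F2944
G1 X63.576 Y27.061
G1 X67.095 Y69.521
G1 X10.671 Y15.504
G1 X84.044 Y70.100
G1 X44.430 Y39.920
M5
G0 X75.361 Y56.952
M4 S279
G1 X75.908 Y48.580 F2944
G1 X68.931 Y43.921
G1 X61.407 Y47.634
G1 X60.860 Y56.006
G1 X67.837 Y60.665
G1 X75.361 Y56.952
M5
G0 X108.253 Y37.831
M4 S279
G1 X86.367 Y34.555 F2944
G1 X36.980 Y43.144
G1 X22.966 Y48.733
M5
G0 X111.420 Y43.864
M4 S279
G1 X107.593 Y50.493 F2944
G1 X99.939 Y50.493
G1 X96.112 Y43.864
G1 X99.939 Y37.235
G1 X107.593 Y37.235
G1 X111.420 Y43.864
M5
G0 X0.000 Y0.000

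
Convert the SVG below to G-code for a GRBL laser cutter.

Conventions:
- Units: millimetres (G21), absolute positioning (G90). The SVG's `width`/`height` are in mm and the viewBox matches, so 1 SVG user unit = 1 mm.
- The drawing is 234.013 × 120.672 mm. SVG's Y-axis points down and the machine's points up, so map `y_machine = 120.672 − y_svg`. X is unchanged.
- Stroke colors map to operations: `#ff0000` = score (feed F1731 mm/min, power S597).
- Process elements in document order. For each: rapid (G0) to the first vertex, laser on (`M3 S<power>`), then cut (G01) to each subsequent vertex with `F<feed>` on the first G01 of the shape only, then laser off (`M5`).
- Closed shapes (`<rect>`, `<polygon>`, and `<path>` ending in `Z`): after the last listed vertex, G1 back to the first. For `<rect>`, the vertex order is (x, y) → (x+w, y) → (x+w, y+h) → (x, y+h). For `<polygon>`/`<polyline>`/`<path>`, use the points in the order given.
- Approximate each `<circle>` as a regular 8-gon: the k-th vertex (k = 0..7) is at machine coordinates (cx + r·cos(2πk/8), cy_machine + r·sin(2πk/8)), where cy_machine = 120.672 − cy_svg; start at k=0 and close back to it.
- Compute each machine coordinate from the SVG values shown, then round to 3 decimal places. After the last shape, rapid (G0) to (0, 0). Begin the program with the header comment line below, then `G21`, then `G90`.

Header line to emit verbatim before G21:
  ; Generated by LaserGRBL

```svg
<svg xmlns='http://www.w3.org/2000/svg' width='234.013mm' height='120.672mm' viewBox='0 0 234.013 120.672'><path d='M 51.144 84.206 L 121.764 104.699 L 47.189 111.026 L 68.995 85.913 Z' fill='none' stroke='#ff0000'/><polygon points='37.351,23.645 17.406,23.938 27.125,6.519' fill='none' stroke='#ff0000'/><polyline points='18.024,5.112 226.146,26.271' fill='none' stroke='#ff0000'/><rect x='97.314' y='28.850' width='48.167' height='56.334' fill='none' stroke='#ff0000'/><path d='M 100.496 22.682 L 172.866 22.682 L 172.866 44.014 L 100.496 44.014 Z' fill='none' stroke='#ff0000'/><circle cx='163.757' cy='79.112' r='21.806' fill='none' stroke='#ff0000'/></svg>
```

; Generated by LaserGRBL
G21
G90
G0 X51.144 Y36.466
M3 S597
G01 X121.764 Y15.973 F1731
G01 X47.189 Y9.646
G01 X68.995 Y34.759
G01 X51.144 Y36.466
M5
G0 X37.351 Y97.027
M3 S597
G01 X17.406 Y96.734 F1731
G01 X27.125 Y114.153
G01 X37.351 Y97.027
M5
G0 X18.024 Y115.560
M3 S597
G01 X226.146 Y94.401 F1731
M5
G0 X97.314 Y91.822
M3 S597
G01 X145.481 Y91.822 F1731
G01 X145.481 Y35.488
G01 X97.314 Y35.488
G01 X97.314 Y91.822
M5
G0 X100.496 Y97.990
M3 S597
G01 X172.866 Y97.990 F1731
G01 X172.866 Y76.658
G01 X100.496 Y76.658
G01 X100.496 Y97.990
M5
G0 X185.563 Y41.560
M3 S597
G01 X179.176 Y56.979 F1731
G01 X163.757 Y63.366
G01 X148.338 Y56.979
G01 X141.951 Y41.560
G01 X148.338 Y26.141
G01 X163.757 Y19.754
G01 X179.176 Y26.141
G01 X185.563 Y41.560
M5
G0 X0.000 Y0.000

viewBox `0 0 234.013 120.672` with mm width/height → 1 unit = 1 mm. Flip: y_m = 120.672 − y_svg.

**Shape 1** — `<path>` closed polygon, stroke `#ff0000` → score (S597, F1731). Machine vertices: (51.144,36.466) → (121.764,15.973) → (47.189,9.646) → (68.995,34.759) → (51.144,36.466). Closed: final G1 returns to the first vertex.

**Shape 2** — `<polygon>` regular polygon, stroke `#ff0000` → score (S597, F1731). Machine vertices: (37.351,97.027) → (17.406,96.734) → (27.125,114.153) → (37.351,97.027). Closed: final G1 returns to the first vertex.

**Shape 3** — `<polyline>` line segment, stroke `#ff0000` → score (S597, F1731). Machine vertices: (18.024,115.560) → (226.146,94.401). Open path.

**Shape 4** — `<rect>` rectangle, stroke `#ff0000` → score (S597, F1731). Machine vertices: (97.314,91.822) → (145.481,91.822) → (145.481,35.488) → (97.314,35.488) → (97.314,91.822). Closed: final G1 returns to the first vertex.

**Shape 5** — `<path>` rectangle, stroke `#ff0000` → score (S597, F1731). Machine vertices: (100.496,97.990) → (172.866,97.990) → (172.866,76.658) → (100.496,76.658) → (100.496,97.990). Closed: final G1 returns to the first vertex.

**Shape 6** — `<circle>` circle, stroke `#ff0000` → score (S597, F1731). Machine vertices: (185.563,41.560) → (179.176,56.979) → (163.757,63.366) → (148.338,56.979) → (141.951,41.560) → (148.338,26.141) → (163.757,19.754) → (179.176,26.141) → (185.563,41.560). Closed: final G1 returns to the first vertex.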